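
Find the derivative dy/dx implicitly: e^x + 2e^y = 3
Apply d/dx to both sides, remembering that y depends on x. Each occurrence of y therefore brings in a y' = dy/dx via the chain rule.

With F(x, y) equal to the left-hand side minus the right, differentiate F term by term:
  d/dx[e^(x)] = e^(x)
  d/dx[2e^(y)] = 2·y'·e^(y)
  d/dx[-3] = 0
Adding these up, d/dx[F] = 0 becomes
  (e^(x)) + (2e^(y))·y' = 0,
so isolating y',
  dy/dx = -(e^(x))/(2e^(y)) = -e^(x - y)/2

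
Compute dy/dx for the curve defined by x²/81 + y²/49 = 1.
Differentiate the relation implicitly: treat y = y(x) and apply the chain rule, so every y-derivative picks up a y' = dy/dx factor.

With everything moved to the left-hand side, differentiate term by term:
  d/dx[x^2/81] = 2x/81
  d/dx[y^2/49] = 2y·y'/49
  d/dx[-1] = 0

Separating the contributions that come from x directly and those that come through y:
  without y':      2x/81
  multiplying y':  2y/49

so (2x/81) + (2y/49)·y' = 0, and therefore
  dy/dx = -(2x/81)/(2y/49) = -49x/(81y)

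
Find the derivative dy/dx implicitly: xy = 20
Differentiate both sides with respect to x, treating y as y(x). By the chain rule, any term containing y contributes a factor of y' = dy/dx when we differentiate it.

Move every term to one side and write the relation as F(x, y) = 0. Term by term,
  d/dx[xy] = x·y' + y
  d/dx[-20] = 0

The pieces without y' make up ∂F/∂x and the coefficient of y' is ∂F/∂y:
  ∂F/∂x = y,
  ∂F/∂y = x.

Since d/dx[F] = ∂F/∂x + (∂F/∂y)·y' = 0, solve for y':
  (∂F/∂y)·y' = -∂F/∂x
  dy/dx = -(∂F/∂x)/(∂F/∂y) = -(y)/(x) = -y/x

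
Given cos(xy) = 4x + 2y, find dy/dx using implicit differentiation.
Differentiate both sides with respect to x, treating y as y(x). By the chain rule, any term containing y contributes a factor of y' = dy/dx when we differentiate it.

Move every term to one side and write the relation as F(x, y) = 0. Term by term,
  d/dx[-4x] = -4
  d/dx[-2y] = -2·y'
  d/dx[cos(xy)] = -(x·y' + y)·sin(xy)

The pieces without y' make up ∂F/∂x and the coefficient of y' is ∂F/∂y:
  ∂F/∂x = -y·sin(xy) - 4,
  ∂F/∂y = -x·sin(xy) - 2.

Since d/dx[F] = ∂F/∂x + (∂F/∂y)·y' = 0, solve for y':
  (∂F/∂y)·y' = -∂F/∂x
  dy/dx = -(∂F/∂x)/(∂F/∂y) = -(-y·sin(xy) - 4)/(-x·sin(xy) - 2) = -(y·sin(xy) + 4)/(x·sin(xy) + 2)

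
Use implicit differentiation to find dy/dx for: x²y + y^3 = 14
Apply d/dx to both sides, remembering that y depends on x. Each occurrence of y therefore brings in a y' = dy/dx via the chain rule.

With F(x, y) equal to the left-hand side minus the right, differentiate F term by term:
  d/dx[x^2y] = x^2·y' + 2xy
  d/dx[y^3] = 3y^2·y'
  d/dx[-14] = 0
Adding these up, d/dx[F] = 0 becomes
  (2xy) + (x^2 + 3y^2)·y' = 0,
so isolating y',
  dy/dx = -(2xy)/(x^2 + 3y^2) = -2xy/(x^2 + 3y^2)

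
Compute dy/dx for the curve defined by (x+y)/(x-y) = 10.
Differentiate both sides with respect to x, treating y as y(x). By the chain rule, any term containing y contributes a factor of y' = dy/dx when we differentiate it.

Move every term to one side and write the relation as F(x, y) = 0. Term by term,
  d/dx[(x + y)/(x - y)] = (y' + 1)/(x - y) + (x + y)(y' - 1)/(x - y)^2
  d/dx[-10] = 0

The pieces without y' make up ∂F/∂x and the coefficient of y' is ∂F/∂y:
  ∂F/∂x = 1/(x - y) - (x + y)/(x - y)^2,
  ∂F/∂y = 1/(x - y) + (x + y)/(x - y)^2.

Since d/dx[F] = ∂F/∂x + (∂F/∂y)·y' = 0, solve for y':
  (∂F/∂y)·y' = -∂F/∂x
  dy/dx = -(∂F/∂x)/(∂F/∂y) = -(1/(x - y) - (x + y)/(x - y)^2)/(1/(x - y) + (x + y)/(x - y)^2)
        = -(-2y/(x - y)^2)/(2x/(x - y)^2) = y/x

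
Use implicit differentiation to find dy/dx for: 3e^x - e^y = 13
Differentiate both sides with respect to x, treating y as y(x). By the chain rule, any term containing y contributes a factor of y' = dy/dx when we differentiate it.

Move every term to one side and write the relation as F(x, y) = 0. Term by term,
  d/dx[3e^(x)] = 3e^(x)
  d/dx[-e^(y)] = -y'·e^(y)
  d/dx[-13] = 0

The pieces without y' make up ∂F/∂x and the coefficient of y' is ∂F/∂y:
  ∂F/∂x = 3e^(x),
  ∂F/∂y = -e^(y).

Since d/dx[F] = ∂F/∂x + (∂F/∂y)·y' = 0, solve for y':
  (∂F/∂y)·y' = -∂F/∂x
  dy/dx = -(∂F/∂x)/(∂F/∂y) = -(3e^(x))/(-e^(y)) = 3e^(x - y)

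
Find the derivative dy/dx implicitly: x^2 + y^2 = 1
Take d/dx of both sides. Since y is implicitly a function of x, the chain rule attaches a y' = dy/dx factor whenever we differentiate through y.

Set F(x, y) = (left side) − (right side), so the curve is F = 0. Differentiating each term of F:
  d/dx[x^2] = 2x
  d/dx[y^2] = 2y·y'
  d/dx[-1] = 0

Collecting, the y'-free part is the partial derivative in x and the y' coefficient is the partial derivative in y:
  ∂F/∂x = 2x
  ∂F/∂y = 2y

so d/dx[F(x, y(x))] = ∂F/∂x + (∂F/∂y)·y' = 0. Rearranging,
  dy/dx = -(∂F/∂x)/(∂F/∂y) = -(2x)/(2y) = -x/y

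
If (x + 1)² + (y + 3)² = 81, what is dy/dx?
Differentiate the relation implicitly: treat y = y(x) and apply the chain rule, so every y-derivative picks up a y' = dy/dx factor.

With everything moved to the left-hand side, differentiate term by term:
  d/dx[(x + 1)^2] = 2x + 2
  d/dx[(y + 3)^2] = 2·y'(y + 3)
  d/dx[-81] = 0

Separating the contributions that come from x directly and those that come through y:
  without y':      2x + 2
  multiplying y':  2y + 6

so (2x + 2) + (2y + 6)·y' = 0, and therefore
  dy/dx = -(2x + 2)/(2y + 6) = (-x - 1)/(y + 3)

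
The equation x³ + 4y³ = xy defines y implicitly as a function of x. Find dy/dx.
Differentiate both sides with respect to x, treating y as y(x). By the chain rule, any term containing y contributes a factor of y' = dy/dx when we differentiate it.

Move every term to one side and write the relation as F(x, y) = 0. Term by term,
  d/dx[x^3] = 3x^2
  d/dx[-xy] = -x·y' - y
  d/dx[4y^3] = 12y^2·y'

The pieces without y' make up ∂F/∂x and the coefficient of y' is ∂F/∂y:
  ∂F/∂x = 3x^2 - y,
  ∂F/∂y = -x + 12y^2.

Since d/dx[F] = ∂F/∂x + (∂F/∂y)·y' = 0, solve for y':
  (∂F/∂y)·y' = -∂F/∂x
  dy/dx = -(∂F/∂x)/(∂F/∂y) = -(3x^2 - y)/(-x + 12y^2) = (3x^2 - y)/(x - 12y^2)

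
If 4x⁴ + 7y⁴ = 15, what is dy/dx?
Apply d/dx to both sides, remembering that y depends on x. Each occurrence of y therefore brings in a y' = dy/dx via the chain rule.

With F(x, y) equal to the left-hand side minus the right, differentiate F term by term:
  d/dx[4x^4] = 16x^3
  d/dx[7y^4] = 28y^3·y'
  d/dx[-15] = 0
Adding these up, d/dx[F] = 0 becomes
  (16x^3) + (28y^3)·y' = 0,
so isolating y',
  dy/dx = -(16x^3)/(28y^3) = -4x^3/(7y^3)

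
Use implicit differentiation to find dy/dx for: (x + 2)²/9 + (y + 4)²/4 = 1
Differentiate the relation implicitly: treat y = y(x) and apply the chain rule, so every y-derivative picks up a y' = dy/dx factor.

With everything moved to the left-hand side, differentiate term by term:
  d/dx[(x + 2)^2/9] = 2x/9 + 4/9
  d/dx[(y + 4)^2/4] = y'(y + 4)/2
  d/dx[-1] = 0

Separating the contributions that come from x directly and those that come through y:
  without y':      2x/9 + 4/9
  multiplying y':  y/2 + 2

so (2x/9 + 4/9) + (y/2 + 2)·y' = 0, and therefore
  dy/dx = -(2x/9 + 4/9)/(y/2 + 2)
        = -(2(x + 2)/9)/((y + 4)/2) = 4(-x - 2)/(9(y + 4))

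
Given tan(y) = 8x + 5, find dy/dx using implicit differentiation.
Differentiate both sides with respect to x, treating y as y(x). By the chain rule, any term containing y contributes a factor of y' = dy/dx when we differentiate it.

Move every term to one side and write the relation as F(x, y) = 0. Term by term,
  d/dx[-8x] = -8
  d/dx[tan(y)] = y'(tan(y)^2 + 1)
  d/dx[-5] = 0

The pieces without y' make up ∂F/∂x and the coefficient of y' is ∂F/∂y:
  ∂F/∂x = -8,
  ∂F/∂y = tan(y)^2 + 1.

Since d/dx[F] = ∂F/∂x + (∂F/∂y)·y' = 0, solve for y':
  (∂F/∂y)·y' = -∂F/∂x
  dy/dx = -(∂F/∂x)/(∂F/∂y) = -(-8)/(tan(y)^2 + 1) = 8cos(y)^2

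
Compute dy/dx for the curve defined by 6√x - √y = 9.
Differentiate the relation implicitly: treat y = y(x) and apply the chain rule, so every y-derivative picks up a y' = dy/dx factor.

With everything moved to the left-hand side, differentiate term by term:
  d/dx[6√(x)] = 3/√(x)
  d/dx[-√(y)] = -y'/(2√(y))
  d/dx[-9] = 0

Separating the contributions that come from x directly and those that come through y:
  without y':      3/√(x)
  multiplying y':  -1/(2√(y))

so (3/√(x)) + (-1/(2√(y)))·y' = 0, and therefore
  dy/dx = -(3/√(x))/(-1/(2√(y))) = 6√(y)/√(x)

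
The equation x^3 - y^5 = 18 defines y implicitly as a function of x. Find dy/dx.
Differentiate both sides with respect to x, treating y as y(x). By the chain rule, any term containing y contributes a factor of y' = dy/dx when we differentiate it.

Move every term to one side and write the relation as F(x, y) = 0. Term by term,
  d/dx[x^3] = 3x^2
  d/dx[-y^5] = -5y^4·y'
  d/dx[-18] = 0

The pieces without y' make up ∂F/∂x and the coefficient of y' is ∂F/∂y:
  ∂F/∂x = 3x^2,
  ∂F/∂y = -5y^4.

Since d/dx[F] = ∂F/∂x + (∂F/∂y)·y' = 0, solve for y':
  (∂F/∂y)·y' = -∂F/∂x
  dy/dx = -(∂F/∂x)/(∂F/∂y) = -(3x^2)/(-5y^4) = 3x^2/(5y^4)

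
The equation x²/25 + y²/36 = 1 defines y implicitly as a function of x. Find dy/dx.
Take d/dx of both sides. Since y is implicitly a function of x, the chain rule attaches a y' = dy/dx factor whenever we differentiate through y.

Set F(x, y) = (left side) − (right side), so the curve is F = 0. Differentiating each term of F:
  d/dx[x^2/25] = 2x/25
  d/dx[y^2/36] = y·y'/18
  d/dx[-1] = 0

Collecting, the y'-free part is the partial derivative in x and the y' coefficient is the partial derivative in y:
  ∂F/∂x = 2x/25
  ∂F/∂y = y/18

so d/dx[F(x, y(x))] = ∂F/∂x + (∂F/∂y)·y' = 0. Rearranging,
  dy/dx = -(∂F/∂x)/(∂F/∂y) = -(2x/25)/(y/18) = -36x/(25y)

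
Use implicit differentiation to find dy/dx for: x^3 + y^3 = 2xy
Apply d/dx to both sides, remembering that y depends on x. Each occurrence of y therefore brings in a y' = dy/dx via the chain rule.

With F(x, y) equal to the left-hand side minus the right, differentiate F term by term:
  d/dx[x^3] = 3x^2
  d/dx[-2xy] = -2x·y' - 2y
  d/dx[y^3] = 3y^2·y'
Adding these up, d/dx[F] = 0 becomes
  (3x^2 - 2y) + (-2x + 3y^2)·y' = 0,
so isolating y',
  dy/dx = -(3x^2 - 2y)/(-2x + 3y^2) = (3x^2 - 2y)/(2x - 3y^2)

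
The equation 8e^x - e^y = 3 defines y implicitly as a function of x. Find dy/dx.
Apply d/dx to both sides, remembering that y depends on x. Each occurrence of y therefore brings in a y' = dy/dx via the chain rule.

With F(x, y) equal to the left-hand side minus the right, differentiate F term by term:
  d/dx[8e^(x)] = 8e^(x)
  d/dx[-e^(y)] = -y'·e^(y)
  d/dx[-3] = 0
Adding these up, d/dx[F] = 0 becomes
  (8e^(x)) + (-e^(y))·y' = 0,
so isolating y',
  dy/dx = -(8e^(x))/(-e^(y)) = 8e^(x - y)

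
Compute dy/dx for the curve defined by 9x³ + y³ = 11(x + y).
Take d/dx of both sides. Since y is implicitly a function of x, the chain rule attaches a y' = dy/dx factor whenever we differentiate through y.

Set F(x, y) = (left side) − (right side), so the curve is F = 0. Differentiating each term of F:
  d/dx[9x^3] = 27x^2
  d/dx[-11x] = -11
  d/dx[y^3] = 3y^2·y'
  d/dx[-11y] = -11·y'

Collecting, the y'-free part is the partial derivative in x and the y' coefficient is the partial derivative in y:
  ∂F/∂x = 27x^2 - 11
  ∂F/∂y = 3y^2 - 11

so d/dx[F(x, y(x))] = ∂F/∂x + (∂F/∂y)·y' = 0. Rearranging,
  dy/dx = -(∂F/∂x)/(∂F/∂y) = -(27x^2 - 11)/(3y^2 - 11) = (11 - 27x^2)/(3y^2 - 11)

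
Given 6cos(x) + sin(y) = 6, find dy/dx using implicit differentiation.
Differentiate the relation implicitly: treat y = y(x) and apply the chain rule, so every y-derivative picks up a y' = dy/dx factor.

With everything moved to the left-hand side, differentiate term by term:
  d/dx[sin(y)] = y'·cos(y)
  d/dx[6cos(x)] = -6sin(x)
  d/dx[-6] = 0

Separating the contributions that come from x directly and those that come through y:
  without y':      -6sin(x)
  multiplying y':  cos(y)

so (-6sin(x)) + (cos(y))·y' = 0, and therefore
  dy/dx = -(-6sin(x))/(cos(y)) = 6sin(x)/cos(y)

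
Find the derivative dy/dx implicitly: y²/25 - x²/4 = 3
Differentiate both sides with respect to x, treating y as y(x). By the chain rule, any term containing y contributes a factor of y' = dy/dx when we differentiate it.

Move every term to one side and write the relation as F(x, y) = 0. Term by term,
  d/dx[-x^2/4] = -x/2
  d/dx[y^2/25] = 2y·y'/25
  d/dx[-3] = 0

The pieces without y' make up ∂F/∂x and the coefficient of y' is ∂F/∂y:
  ∂F/∂x = -x/2,
  ∂F/∂y = 2y/25.

Since d/dx[F] = ∂F/∂x + (∂F/∂y)·y' = 0, solve for y':
  (∂F/∂y)·y' = -∂F/∂x
  dy/dx = -(∂F/∂x)/(∂F/∂y) = -(-x/2)/(2y/25) = 25x/(4y)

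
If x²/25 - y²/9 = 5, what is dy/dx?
Take d/dx of both sides. Since y is implicitly a function of x, the chain rule attaches a y' = dy/dx factor whenever we differentiate through y.

Set F(x, y) = (left side) − (right side), so the curve is F = 0. Differentiating each term of F:
  d/dx[x^2/25] = 2x/25
  d/dx[-y^2/9] = -2y·y'/9
  d/dx[-5] = 0

Collecting, the y'-free part is the partial derivative in x and the y' coefficient is the partial derivative in y:
  ∂F/∂x = 2x/25
  ∂F/∂y = -2y/9

so d/dx[F(x, y(x))] = ∂F/∂x + (∂F/∂y)·y' = 0. Rearranging,
  dy/dx = -(∂F/∂x)/(∂F/∂y) = -(2x/25)/(-2y/9) = 9x/(25y)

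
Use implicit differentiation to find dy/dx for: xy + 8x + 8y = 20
Differentiate both sides with respect to x, treating y as y(x). By the chain rule, any term containing y contributes a factor of y' = dy/dx when we differentiate it.

Move every term to one side and write the relation as F(x, y) = 0. Term by term,
  d/dx[xy] = x·y' + y
  d/dx[8x] = 8
  d/dx[8y] = 8·y'
  d/dx[-20] = 0

The pieces without y' make up ∂F/∂x and the coefficient of y' is ∂F/∂y:
  ∂F/∂x = y + 8,
  ∂F/∂y = x + 8.

Since d/dx[F] = ∂F/∂x + (∂F/∂y)·y' = 0, solve for y':
  (∂F/∂y)·y' = -∂F/∂x
  dy/dx = -(∂F/∂x)/(∂F/∂y) = -(y + 8)/(x + 8) = (-y - 8)/(x + 8)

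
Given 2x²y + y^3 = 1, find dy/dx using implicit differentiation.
Apply d/dx to both sides, remembering that y depends on x. Each occurrence of y therefore brings in a y' = dy/dx via the chain rule.

With F(x, y) equal to the left-hand side minus the right, differentiate F term by term:
  d/dx[2x^2y] = 2x^2·y' + 4xy
  d/dx[y^3] = 3y^2·y'
  d/dx[-1] = 0
Adding these up, d/dx[F] = 0 becomes
  (4xy) + (2x^2 + 3y^2)·y' = 0,
so isolating y',
  dy/dx = -(4xy)/(2x^2 + 3y^2) = -4xy/(2x^2 + 3y^2)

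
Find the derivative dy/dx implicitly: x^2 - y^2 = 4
Differentiate both sides with respect to x, treating y as y(x). By the chain rule, any term containing y contributes a factor of y' = dy/dx when we differentiate it.

Move every term to one side and write the relation as F(x, y) = 0. Term by term,
  d/dx[x^2] = 2x
  d/dx[-y^2] = -2y·y'
  d/dx[-4] = 0

The pieces without y' make up ∂F/∂x and the coefficient of y' is ∂F/∂y:
  ∂F/∂x = 2x,
  ∂F/∂y = -2y.

Since d/dx[F] = ∂F/∂x + (∂F/∂y)·y' = 0, solve for y':
  (∂F/∂y)·y' = -∂F/∂x
  dy/dx = -(∂F/∂x)/(∂F/∂y) = -(2x)/(-2y) = x/y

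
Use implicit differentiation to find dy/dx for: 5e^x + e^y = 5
Take d/dx of both sides. Since y is implicitly a function of x, the chain rule attaches a y' = dy/dx factor whenever we differentiate through y.

Set F(x, y) = (left side) − (right side), so the curve is F = 0. Differentiating each term of F:
  d/dx[5e^(x)] = 5e^(x)
  d/dx[e^(y)] = y'·e^(y)
  d/dx[-5] = 0

Collecting, the y'-free part is the partial derivative in x and the y' coefficient is the partial derivative in y:
  ∂F/∂x = 5e^(x)
  ∂F/∂y = e^(y)

so d/dx[F(x, y(x))] = ∂F/∂x + (∂F/∂y)·y' = 0. Rearranging,
  dy/dx = -(∂F/∂x)/(∂F/∂y) = -(5e^(x))/(e^(y)) = -5e^(x - y)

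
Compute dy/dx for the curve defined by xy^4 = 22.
Differentiate the relation implicitly: treat y = y(x) and apply the chain rule, so every y-derivative picks up a y' = dy/dx factor.

With everything moved to the left-hand side, differentiate term by term:
  d/dx[xy^4] = 4xy^3·y' + y^4
  d/dx[-22] = 0

Separating the contributions that come from x directly and those that come through y:
  without y':      y^4
  multiplying y':  4xy^3

so (y^4) + (4xy^3)·y' = 0, and therefore
  dy/dx = -(y^4)/(4xy^3) = -y/(4x)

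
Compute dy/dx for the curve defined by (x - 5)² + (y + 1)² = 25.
Apply d/dx to both sides, remembering that y depends on x. Each occurrence of y therefore brings in a y' = dy/dx via the chain rule.

With F(x, y) equal to the left-hand side minus the right, differentiate F term by term:
  d/dx[(x - 5)^2] = 2x - 10
  d/dx[(y + 1)^2] = 2·y'(y + 1)
  d/dx[-25] = 0
Adding these up, d/dx[F] = 0 becomes
  (2x - 10) + (2y + 2)·y' = 0,
so isolating y',
  dy/dx = -(2x - 10)/(2y + 2) = (5 - x)/(y + 1)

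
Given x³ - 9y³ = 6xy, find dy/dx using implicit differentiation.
Differentiate the relation implicitly: treat y = y(x) and apply the chain rule, so every y-derivative picks up a y' = dy/dx factor.

With everything moved to the left-hand side, differentiate term by term:
  d/dx[x^3] = 3x^2
  d/dx[-6xy] = -6x·y' - 6y
  d/dx[-9y^3] = -27y^2·y'

Separating the contributions that come from x directly and those that come through y:
  without y':      3x^2 - 6y
  multiplying y':  -6x - 27y^2

so (3x^2 - 6y) + (-6x - 27y^2)·y' = 0, and therefore
  dy/dx = -(3x^2 - 6y)/(-6x - 27y^2) = (x^2 - 2y)/(2x + 9y^2)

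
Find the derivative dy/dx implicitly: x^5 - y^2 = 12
Differentiate the relation implicitly: treat y = y(x) and apply the chain rule, so every y-derivative picks up a y' = dy/dx factor.

With everything moved to the left-hand side, differentiate term by term:
  d/dx[x^5] = 5x^4
  d/dx[-y^2] = -2y·y'
  d/dx[-12] = 0

Separating the contributions that come from x directly and those that come through y:
  without y':      5x^4
  multiplying y':  -2y

so (5x^4) + (-2y)·y' = 0, and therefore
  dy/dx = -(5x^4)/(-2y) = 5x^4/(2y)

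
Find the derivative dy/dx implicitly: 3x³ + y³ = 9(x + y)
Differentiate both sides with respect to x, treating y as y(x). By the chain rule, any term containing y contributes a factor of y' = dy/dx when we differentiate it.

Move every term to one side and write the relation as F(x, y) = 0. Term by term,
  d/dx[3x^3] = 9x^2
  d/dx[-9x] = -9
  d/dx[y^3] = 3y^2·y'
  d/dx[-9y] = -9·y'

The pieces without y' make up ∂F/∂x and the coefficient of y' is ∂F/∂y:
  ∂F/∂x = 9x^2 - 9,
  ∂F/∂y = 3y^2 - 9.

Since d/dx[F] = ∂F/∂x + (∂F/∂y)·y' = 0, solve for y':
  (∂F/∂y)·y' = -∂F/∂x
  dy/dx = -(∂F/∂x)/(∂F/∂y) = -(9x^2 - 9)/(3y^2 - 9) = 3(1 - x^2)/(y^2 - 3)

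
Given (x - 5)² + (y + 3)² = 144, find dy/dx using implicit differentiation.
Differentiate the relation implicitly: treat y = y(x) and apply the chain rule, so every y-derivative picks up a y' = dy/dx factor.

With everything moved to the left-hand side, differentiate term by term:
  d/dx[(x - 5)^2] = 2x - 10
  d/dx[(y + 3)^2] = 2·y'(y + 3)
  d/dx[-144] = 0

Separating the contributions that come from x directly and those that come through y:
  without y':      2x - 10
  multiplying y':  2y + 6

so (2x - 10) + (2y + 6)·y' = 0, and therefore
  dy/dx = -(2x - 10)/(2y + 6) = (5 - x)/(y + 3)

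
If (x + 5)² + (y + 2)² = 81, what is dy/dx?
Differentiate both sides with respect to x, treating y as y(x). By the chain rule, any term containing y contributes a factor of y' = dy/dx when we differentiate it.

Move every term to one side and write the relation as F(x, y) = 0. Term by term,
  d/dx[(x + 5)^2] = 2x + 10
  d/dx[(y + 2)^2] = 2·y'(y + 2)
  d/dx[-81] = 0

The pieces without y' make up ∂F/∂x and the coefficient of y' is ∂F/∂y:
  ∂F/∂x = 2x + 10,
  ∂F/∂y = 2y + 4.

Since d/dx[F] = ∂F/∂x + (∂F/∂y)·y' = 0, solve for y':
  (∂F/∂y)·y' = -∂F/∂x
  dy/dx = -(∂F/∂x)/(∂F/∂y) = -(2x + 10)/(2y + 4) = (-x - 5)/(y + 2)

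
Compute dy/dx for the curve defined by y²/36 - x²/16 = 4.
Take d/dx of both sides. Since y is implicitly a function of x, the chain rule attaches a y' = dy/dx factor whenever we differentiate through y.

Set F(x, y) = (left side) − (right side), so the curve is F = 0. Differentiating each term of F:
  d/dx[-x^2/16] = -x/8
  d/dx[y^2/36] = y·y'/18
  d/dx[-4] = 0

Collecting, the y'-free part is the partial derivative in x and the y' coefficient is the partial derivative in y:
  ∂F/∂x = -x/8
  ∂F/∂y = y/18

so d/dx[F(x, y(x))] = ∂F/∂x + (∂F/∂y)·y' = 0. Rearranging,
  dy/dx = -(∂F/∂x)/(∂F/∂y) = -(-x/8)/(y/18) = 9x/(4y)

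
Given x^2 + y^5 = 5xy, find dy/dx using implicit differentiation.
Differentiate both sides with respect to x, treating y as y(x). By the chain rule, any term containing y contributes a factor of y' = dy/dx when we differentiate it.

Move every term to one side and write the relation as F(x, y) = 0. Term by term,
  d/dx[x^2] = 2x
  d/dx[-5xy] = -5x·y' - 5y
  d/dx[y^5] = 5y^4·y'

The pieces without y' make up ∂F/∂x and the coefficient of y' is ∂F/∂y:
  ∂F/∂x = 2x - 5y,
  ∂F/∂y = -5x + 5y^4.

Since d/dx[F] = ∂F/∂x + (∂F/∂y)·y' = 0, solve for y':
  (∂F/∂y)·y' = -∂F/∂x
  dy/dx = -(∂F/∂x)/(∂F/∂y) = -(2x - 5y)/(-5x + 5y^4) = (2x/5 - y)/(x - y^4)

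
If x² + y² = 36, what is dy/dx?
Differentiate the relation implicitly: treat y = y(x) and apply the chain rule, so every y-derivative picks up a y' = dy/dx factor.

With everything moved to the left-hand side, differentiate term by term:
  d/dx[x^2] = 2x
  d/dx[y^2] = 2y·y'
  d/dx[-36] = 0

Separating the contributions that come from x directly and those that come through y:
  without y':      2x
  multiplying y':  2y

so (2x) + (2y)·y' = 0, and therefore
  dy/dx = -(2x)/(2y) = -x/y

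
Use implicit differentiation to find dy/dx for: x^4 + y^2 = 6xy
Differentiate both sides with respect to x, treating y as y(x). By the chain rule, any term containing y contributes a factor of y' = dy/dx when we differentiate it.

Move every term to one side and write the relation as F(x, y) = 0. Term by term,
  d/dx[x^4] = 4x^3
  d/dx[-6xy] = -6x·y' - 6y
  d/dx[y^2] = 2y·y'

The pieces without y' make up ∂F/∂x and the coefficient of y' is ∂F/∂y:
  ∂F/∂x = 4x^3 - 6y,
  ∂F/∂y = -6x + 2y.

Since d/dx[F] = ∂F/∂x + (∂F/∂y)·y' = 0, solve for y':
  (∂F/∂y)·y' = -∂F/∂x
  dy/dx = -(∂F/∂x)/(∂F/∂y) = -(4x^3 - 6y)/(-6x + 2y) = (2x^3 - 3y)/(3x - y)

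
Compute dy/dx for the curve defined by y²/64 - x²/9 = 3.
Differentiate the relation implicitly: treat y = y(x) and apply the chain rule, so every y-derivative picks up a y' = dy/dx factor.

With everything moved to the left-hand side, differentiate term by term:
  d/dx[-x^2/9] = -2x/9
  d/dx[y^2/64] = y·y'/32
  d/dx[-3] = 0

Separating the contributions that come from x directly and those that come through y:
  without y':      -2x/9
  multiplying y':  y/32

so (-2x/9) + (y/32)·y' = 0, and therefore
  dy/dx = -(-2x/9)/(y/32) = 64x/(9y)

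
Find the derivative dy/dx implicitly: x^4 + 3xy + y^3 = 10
Apply d/dx to both sides, remembering that y depends on x. Each occurrence of y therefore brings in a y' = dy/dx via the chain rule.

With F(x, y) equal to the left-hand side minus the right, differentiate F term by term:
  d/dx[x^4] = 4x^3
  d/dx[3xy] = 3x·y' + 3y
  d/dx[y^3] = 3y^2·y'
  d/dx[-10] = 0
Adding these up, d/dx[F] = 0 becomes
  (4x^3 + 3y) + (3x + 3y^2)·y' = 0,
so isolating y',
  dy/dx = -(4x^3 + 3y)/(3x + 3y^2) = (-4x^3/3 - y)/(x + y^2)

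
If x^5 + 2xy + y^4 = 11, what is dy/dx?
Differentiate both sides with respect to x, treating y as y(x). By the chain rule, any term containing y contributes a factor of y' = dy/dx when we differentiate it.

Move every term to one side and write the relation as F(x, y) = 0. Term by term,
  d/dx[x^5] = 5x^4
  d/dx[2xy] = 2x·y' + 2y
  d/dx[y^4] = 4y^3·y'
  d/dx[-11] = 0

The pieces without y' make up ∂F/∂x and the coefficient of y' is ∂F/∂y:
  ∂F/∂x = 5x^4 + 2y,
  ∂F/∂y = 2x + 4y^3.

Since d/dx[F] = ∂F/∂x + (∂F/∂y)·y' = 0, solve for y':
  (∂F/∂y)·y' = -∂F/∂x
  dy/dx = -(∂F/∂x)/(∂F/∂y) = -(5x^4 + 2y)/(2x + 4y^3) = (-5x^4/2 - y)/(x + 2y^3)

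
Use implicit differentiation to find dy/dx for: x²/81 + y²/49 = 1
Take d/dx of both sides. Since y is implicitly a function of x, the chain rule attaches a y' = dy/dx factor whenever we differentiate through y.

Set F(x, y) = (left side) − (right side), so the curve is F = 0. Differentiating each term of F:
  d/dx[x^2/81] = 2x/81
  d/dx[y^2/49] = 2y·y'/49
  d/dx[-1] = 0

Collecting, the y'-free part is the partial derivative in x and the y' coefficient is the partial derivative in y:
  ∂F/∂x = 2x/81
  ∂F/∂y = 2y/49

so d/dx[F(x, y(x))] = ∂F/∂x + (∂F/∂y)·y' = 0. Rearranging,
  dy/dx = -(∂F/∂x)/(∂F/∂y) = -(2x/81)/(2y/49) = -49x/(81y)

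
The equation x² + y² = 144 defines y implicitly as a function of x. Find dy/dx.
Take d/dx of both sides. Since y is implicitly a function of x, the chain rule attaches a y' = dy/dx factor whenever we differentiate through y.

Set F(x, y) = (left side) − (right side), so the curve is F = 0. Differentiating each term of F:
  d/dx[x^2] = 2x
  d/dx[y^2] = 2y·y'
  d/dx[-144] = 0

Collecting, the y'-free part is the partial derivative in x and the y' coefficient is the partial derivative in y:
  ∂F/∂x = 2x
  ∂F/∂y = 2y

so d/dx[F(x, y(x))] = ∂F/∂x + (∂F/∂y)·y' = 0. Rearranging,
  dy/dx = -(∂F/∂x)/(∂F/∂y) = -(2x)/(2y) = -x/y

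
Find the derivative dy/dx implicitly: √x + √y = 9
Apply d/dx to both sides, remembering that y depends on x. Each occurrence of y therefore brings in a y' = dy/dx via the chain rule.

With F(x, y) equal to the left-hand side minus the right, differentiate F term by term:
  d/dx[√(x)] = 1/(2√(x))
  d/dx[√(y)] = y'/(2√(y))
  d/dx[-9] = 0
Adding these up, d/dx[F] = 0 becomes
  (1/(2√(x))) + (1/(2√(y)))·y' = 0,
so isolating y',
  dy/dx = -(1/(2√(x)))/(1/(2√(y))) = -√(y)/√(x)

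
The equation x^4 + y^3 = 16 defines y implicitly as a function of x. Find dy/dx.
Apply d/dx to both sides, remembering that y depends on x. Each occurrence of y therefore brings in a y' = dy/dx via the chain rule.

With F(x, y) equal to the left-hand side minus the right, differentiate F term by term:
  d/dx[x^4] = 4x^3
  d/dx[y^3] = 3y^2·y'
  d/dx[-16] = 0
Adding these up, d/dx[F] = 0 becomes
  (4x^3) + (3y^2)·y' = 0,
so isolating y',
  dy/dx = -(4x^3)/(3y^2) = -4x^3/(3y^2)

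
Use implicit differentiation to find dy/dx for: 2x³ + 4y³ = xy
Take d/dx of both sides. Since y is implicitly a function of x, the chain rule attaches a y' = dy/dx factor whenever we differentiate through y.

Set F(x, y) = (left side) − (right side), so the curve is F = 0. Differentiating each term of F:
  d/dx[2x^3] = 6x^2
  d/dx[-xy] = -x·y' - y
  d/dx[4y^3] = 12y^2·y'

Collecting, the y'-free part is the partial derivative in x and the y' coefficient is the partial derivative in y:
  ∂F/∂x = 6x^2 - y
  ∂F/∂y = -x + 12y^2

so d/dx[F(x, y(x))] = ∂F/∂x + (∂F/∂y)·y' = 0. Rearranging,
  dy/dx = -(∂F/∂x)/(∂F/∂y) = -(6x^2 - y)/(-x + 12y^2) = (6x^2 - y)/(x - 12y^2)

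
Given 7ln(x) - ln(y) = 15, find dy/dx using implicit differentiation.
Differentiate the relation implicitly: treat y = y(x) and apply the chain rule, so every y-derivative picks up a y' = dy/dx factor.

With everything moved to the left-hand side, differentiate term by term:
  d/dx[7ln(x)] = 7/x
  d/dx[-ln(y)] = -y'/y
  d/dx[-15] = 0

Separating the contributions that come from x directly and those that come through y:
  without y':      7/x
  multiplying y':  -1/y

so (7/x) + (-1/y)·y' = 0, and therefore
  dy/dx = -(7/x)/(-1/y) = 7y/x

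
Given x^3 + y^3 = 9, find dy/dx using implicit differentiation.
Differentiate both sides with respect to x, treating y as y(x). By the chain rule, any term containing y contributes a factor of y' = dy/dx when we differentiate it.

Move every term to one side and write the relation as F(x, y) = 0. Term by term,
  d/dx[x^3] = 3x^2
  d/dx[y^3] = 3y^2·y'
  d/dx[-9] = 0

The pieces without y' make up ∂F/∂x and the coefficient of y' is ∂F/∂y:
  ∂F/∂x = 3x^2,
  ∂F/∂y = 3y^2.

Since d/dx[F] = ∂F/∂x + (∂F/∂y)·y' = 0, solve for y':
  (∂F/∂y)·y' = -∂F/∂x
  dy/dx = -(∂F/∂x)/(∂F/∂y) = -(3x^2)/(3y^2) = -x^2/y^2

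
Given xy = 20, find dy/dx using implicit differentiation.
Apply d/dx to both sides, remembering that y depends on x. Each occurrence of y therefore brings in a y' = dy/dx via the chain rule.

With F(x, y) equal to the left-hand side minus the right, differentiate F term by term:
  d/dx[xy] = x·y' + y
  d/dx[-20] = 0
Adding these up, d/dx[F] = 0 becomes
  (y) + (x)·y' = 0,
so isolating y',
  dy/dx = -(y)/(x) = -y/x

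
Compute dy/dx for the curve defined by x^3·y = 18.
Differentiate the relation implicitly: treat y = y(x) and apply the chain rule, so every y-derivative picks up a y' = dy/dx factor.

With everything moved to the left-hand side, differentiate term by term:
  d/dx[x^3y] = x^3·y' + 3x^2y
  d/dx[-18] = 0

Separating the contributions that come from x directly and those that come through y:
  without y':      3x^2y
  multiplying y':  x^3

so (3x^2y) + (x^3)·y' = 0, and therefore
  dy/dx = -(3x^2y)/(x^3) = -3y/x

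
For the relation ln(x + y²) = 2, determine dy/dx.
Differentiate the relation implicitly: treat y = y(x) and apply the chain rule, so every y-derivative picks up a y' = dy/dx factor.

With everything moved to the left-hand side, differentiate term by term:
  d/dx[ln(x + y^2)] = (2y·y' + 1)/(x + y^2)
  d/dx[-2] = 0

Separating the contributions that come from x directly and those that come through y:
  without y':      1/(x + y^2)
  multiplying y':  2y/(x + y^2)

so (1/(x + y^2)) + (2y/(x + y^2))·y' = 0, and therefore
  dy/dx = -(1/(x + y^2))/(2y/(x + y^2)) = -1/(2y)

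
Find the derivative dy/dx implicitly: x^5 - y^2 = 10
Take d/dx of both sides. Since y is implicitly a function of x, the chain rule attaches a y' = dy/dx factor whenever we differentiate through y.

Set F(x, y) = (left side) − (right side), so the curve is F = 0. Differentiating each term of F:
  d/dx[x^5] = 5x^4
  d/dx[-y^2] = -2y·y'
  d/dx[-10] = 0

Collecting, the y'-free part is the partial derivative in x and the y' coefficient is the partial derivative in y:
  ∂F/∂x = 5x^4
  ∂F/∂y = -2y

so d/dx[F(x, y(x))] = ∂F/∂x + (∂F/∂y)·y' = 0. Rearranging,
  dy/dx = -(∂F/∂x)/(∂F/∂y) = -(5x^4)/(-2y) = 5x^4/(2y)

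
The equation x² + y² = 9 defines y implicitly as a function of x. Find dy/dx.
Take d/dx of both sides. Since y is implicitly a function of x, the chain rule attaches a y' = dy/dx factor whenever we differentiate through y.

Set F(x, y) = (left side) − (right side), so the curve is F = 0. Differentiating each term of F:
  d/dx[x^2] = 2x
  d/dx[y^2] = 2y·y'
  d/dx[-9] = 0

Collecting, the y'-free part is the partial derivative in x and the y' coefficient is the partial derivative in y:
  ∂F/∂x = 2x
  ∂F/∂y = 2y

so d/dx[F(x, y(x))] = ∂F/∂x + (∂F/∂y)·y' = 0. Rearranging,
  dy/dx = -(∂F/∂x)/(∂F/∂y) = -(2x)/(2y) = -x/y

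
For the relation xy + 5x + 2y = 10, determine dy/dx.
Take d/dx of both sides. Since y is implicitly a function of x, the chain rule attaches a y' = dy/dx factor whenever we differentiate through y.

Set F(x, y) = (left side) − (right side), so the curve is F = 0. Differentiating each term of F:
  d/dx[xy] = x·y' + y
  d/dx[5x] = 5
  d/dx[2y] = 2·y'
  d/dx[-10] = 0

Collecting, the y'-free part is the partial derivative in x and the y' coefficient is the partial derivative in y:
  ∂F/∂x = y + 5
  ∂F/∂y = x + 2

so d/dx[F(x, y(x))] = ∂F/∂x + (∂F/∂y)·y' = 0. Rearranging,
  dy/dx = -(∂F/∂x)/(∂F/∂y) = -(y + 5)/(x + 2) = (-y - 5)/(x + 2)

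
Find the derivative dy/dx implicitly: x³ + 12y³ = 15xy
Differentiate both sides with respect to x, treating y as y(x). By the chain rule, any term containing y contributes a factor of y' = dy/dx when we differentiate it.

Move every term to one side and write the relation as F(x, y) = 0. Term by term,
  d/dx[x^3] = 3x^2
  d/dx[-15xy] = -15x·y' - 15y
  d/dx[12y^3] = 36y^2·y'

The pieces without y' make up ∂F/∂x and the coefficient of y' is ∂F/∂y:
  ∂F/∂x = 3x^2 - 15y,
  ∂F/∂y = -15x + 36y^2.

Since d/dx[F] = ∂F/∂x + (∂F/∂y)·y' = 0, solve for y':
  (∂F/∂y)·y' = -∂F/∂x
  dy/dx = -(∂F/∂x)/(∂F/∂y) = -(3x^2 - 15y)/(-15x + 36y^2) = (x^2 - 5y)/(5x - 12y^2)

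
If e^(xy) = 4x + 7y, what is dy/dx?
Take d/dx of both sides. Since y is implicitly a function of x, the chain rule attaches a y' = dy/dx factor whenever we differentiate through y.

Set F(x, y) = (left side) − (right side), so the curve is F = 0. Differentiating each term of F:
  d/dx[-4x] = -4
  d/dx[-7y] = -7·y'
  d/dx[e^(xy)] = (x·y' + y)·e^(xy)

Collecting, the y'-free part is the partial derivative in x and the y' coefficient is the partial derivative in y:
  ∂F/∂x = y·e^(xy) - 4
  ∂F/∂y = x·e^(xy) - 7

so d/dx[F(x, y(x))] = ∂F/∂x + (∂F/∂y)·y' = 0. Rearranging,
  dy/dx = -(∂F/∂x)/(∂F/∂y) = -(y·e^(xy) - 4)/(x·e^(xy) - 7) = (-y·e^(xy) + 4)/(x·e^(xy) - 7)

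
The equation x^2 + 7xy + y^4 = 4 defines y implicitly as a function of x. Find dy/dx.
Apply d/dx to both sides, remembering that y depends on x. Each occurrence of y therefore brings in a y' = dy/dx via the chain rule.

With F(x, y) equal to the left-hand side minus the right, differentiate F term by term:
  d/dx[x^2] = 2x
  d/dx[7xy] = 7x·y' + 7y
  d/dx[y^4] = 4y^3·y'
  d/dx[-4] = 0
Adding these up, d/dx[F] = 0 becomes
  (2x + 7y) + (7x + 4y^3)·y' = 0,
so isolating y',
  dy/dx = -(2x + 7y)/(7x + 4y^3) = (-2x - 7y)/(7x + 4y^3)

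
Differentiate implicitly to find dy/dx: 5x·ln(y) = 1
Differentiate the relation implicitly: treat y = y(x) and apply the chain rule, so every y-derivative picks up a y' = dy/dx factor.

With everything moved to the left-hand side, differentiate term by term:
  d/dx[5x·ln(y)] = 5x·y'/y + 5ln(y)
  d/dx[-1] = 0

Separating the contributions that come from x directly and those that come through y:
  without y':      5ln(y)
  multiplying y':  5x/y

so (5ln(y)) + (5x/y)·y' = 0, and therefore
  dy/dx = -(5ln(y))/(5x/y) = -y·ln(y)/x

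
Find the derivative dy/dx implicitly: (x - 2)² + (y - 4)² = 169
Take d/dx of both sides. Since y is implicitly a function of x, the chain rule attaches a y' = dy/dx factor whenever we differentiate through y.

Set F(x, y) = (left side) − (right side), so the curve is F = 0. Differentiating each term of F:
  d/dx[(x - 2)^2] = 2x - 4
  d/dx[(y - 4)^2] = 2·y'(y - 4)
  d/dx[-169] = 0

Collecting, the y'-free part is the partial derivative in x and the y' coefficient is the partial derivative in y:
  ∂F/∂x = 2x - 4
  ∂F/∂y = 2y - 8

so d/dx[F(x, y(x))] = ∂F/∂x + (∂F/∂y)·y' = 0. Rearranging,
  dy/dx = -(∂F/∂x)/(∂F/∂y) = -(2x - 4)/(2y - 8) = (2 - x)/(y - 4)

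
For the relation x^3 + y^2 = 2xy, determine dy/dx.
Apply d/dx to both sides, remembering that y depends on x. Each occurrence of y therefore brings in a y' = dy/dx via the chain rule.

With F(x, y) equal to the left-hand side minus the right, differentiate F term by term:
  d/dx[x^3] = 3x^2
  d/dx[-2xy] = -2x·y' - 2y
  d/dx[y^2] = 2y·y'
Adding these up, d/dx[F] = 0 becomes
  (3x^2 - 2y) + (-2x + 2y)·y' = 0,
so isolating y',
  dy/dx = -(3x^2 - 2y)/(-2x + 2y) = (3x^2/2 - y)/(x - y)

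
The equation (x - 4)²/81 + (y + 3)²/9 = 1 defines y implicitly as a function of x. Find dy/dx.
Apply d/dx to both sides, remembering that y depends on x. Each occurrence of y therefore brings in a y' = dy/dx via the chain rule.

With F(x, y) equal to the left-hand side minus the right, differentiate F term by term:
  d/dx[(x - 4)^2/81] = 2x/81 - 8/81
  d/dx[(y + 3)^2/9] = 2·y'(y + 3)/9
  d/dx[-1] = 0
Adding these up, d/dx[F] = 0 becomes
  (2x/81 - 8/81) + (2y/9 + 2/3)·y' = 0,
so isolating y',
  dy/dx = -(2x/81 - 8/81)/(2y/9 + 2/3)
        = -(2(x - 4)/81)/(2(y + 3)/9) = (4 - x)/(9(y + 3))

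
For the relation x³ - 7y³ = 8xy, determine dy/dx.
Differentiate both sides with respect to x, treating y as y(x). By the chain rule, any term containing y contributes a factor of y' = dy/dx when we differentiate it.

Move every term to one side and write the relation as F(x, y) = 0. Term by term,
  d/dx[x^3] = 3x^2
  d/dx[-8xy] = -8x·y' - 8y
  d/dx[-7y^3] = -21y^2·y'

The pieces without y' make up ∂F/∂x and the coefficient of y' is ∂F/∂y:
  ∂F/∂x = 3x^2 - 8y,
  ∂F/∂y = -8x - 21y^2.

Since d/dx[F] = ∂F/∂x + (∂F/∂y)·y' = 0, solve for y':
  (∂F/∂y)·y' = -∂F/∂x
  dy/dx = -(∂F/∂x)/(∂F/∂y) = -(3x^2 - 8y)/(-8x - 21y^2) = (3x^2 - 8y)/(8x + 21y^2)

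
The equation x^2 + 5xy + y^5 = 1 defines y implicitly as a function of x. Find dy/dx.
Apply d/dx to both sides, remembering that y depends on x. Each occurrence of y therefore brings in a y' = dy/dx via the chain rule.

With F(x, y) equal to the left-hand side minus the right, differentiate F term by term:
  d/dx[x^2] = 2x
  d/dx[5xy] = 5x·y' + 5y
  d/dx[y^5] = 5y^4·y'
  d/dx[-1] = 0
Adding these up, d/dx[F] = 0 becomes
  (2x + 5y) + (5x + 5y^4)·y' = 0,
so isolating y',
  dy/dx = -(2x + 5y)/(5x + 5y^4) = (-2x/5 - y)/(x + y^4)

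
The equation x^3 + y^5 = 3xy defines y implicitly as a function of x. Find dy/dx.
Apply d/dx to both sides, remembering that y depends on x. Each occurrence of y therefore brings in a y' = dy/dx via the chain rule.

With F(x, y) equal to the left-hand side minus the right, differentiate F term by term:
  d/dx[x^3] = 3x^2
  d/dx[-3xy] = -3x·y' - 3y
  d/dx[y^5] = 5y^4·y'
Adding these up, d/dx[F] = 0 becomes
  (3x^2 - 3y) + (-3x + 5y^4)·y' = 0,
so isolating y',
  dy/dx = -(3x^2 - 3y)/(-3x + 5y^4) = 3(x^2 - y)/(3x - 5y^4)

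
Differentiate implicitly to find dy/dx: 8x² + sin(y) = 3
Differentiate both sides with respect to x, treating y as y(x). By the chain rule, any term containing y contributes a factor of y' = dy/dx when we differentiate it.

Move every term to one side and write the relation as F(x, y) = 0. Term by term,
  d/dx[8x^2] = 16x
  d/dx[sin(y)] = y'·cos(y)
  d/dx[-3] = 0

The pieces without y' make up ∂F/∂x and the coefficient of y' is ∂F/∂y:
  ∂F/∂x = 16x,
  ∂F/∂y = cos(y).

Since d/dx[F] = ∂F/∂x + (∂F/∂y)·y' = 0, solve for y':
  (∂F/∂y)·y' = -∂F/∂x
  dy/dx = -(∂F/∂x)/(∂F/∂y) = -(16x)/(cos(y)) = -16x/cos(y)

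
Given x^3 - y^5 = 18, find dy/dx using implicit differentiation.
Take d/dx of both sides. Since y is implicitly a function of x, the chain rule attaches a y' = dy/dx factor whenever we differentiate through y.

Set F(x, y) = (left side) − (right side), so the curve is F = 0. Differentiating each term of F:
  d/dx[x^3] = 3x^2
  d/dx[-y^5] = -5y^4·y'
  d/dx[-18] = 0

Collecting, the y'-free part is the partial derivative in x and the y' coefficient is the partial derivative in y:
  ∂F/∂x = 3x^2
  ∂F/∂y = -5y^4

so d/dx[F(x, y(x))] = ∂F/∂x + (∂F/∂y)·y' = 0. Rearranging,
  dy/dx = -(∂F/∂x)/(∂F/∂y) = -(3x^2)/(-5y^4) = 3x^2/(5y^4)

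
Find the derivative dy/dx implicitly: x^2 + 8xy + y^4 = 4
Take d/dx of both sides. Since y is implicitly a function of x, the chain rule attaches a y' = dy/dx factor whenever we differentiate through y.

Set F(x, y) = (left side) − (right side), so the curve is F = 0. Differentiating each term of F:
  d/dx[x^2] = 2x
  d/dx[8xy] = 8x·y' + 8y
  d/dx[y^4] = 4y^3·y'
  d/dx[-4] = 0

Collecting, the y'-free part is the partial derivative in x and the y' coefficient is the partial derivative in y:
  ∂F/∂x = 2x + 8y
  ∂F/∂y = 8x + 4y^3

so d/dx[F(x, y(x))] = ∂F/∂x + (∂F/∂y)·y' = 0. Rearranging,
  dy/dx = -(∂F/∂x)/(∂F/∂y) = -(2x + 8y)/(8x + 4y^3) = (-x - 4y)/(2(2x + y^3))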